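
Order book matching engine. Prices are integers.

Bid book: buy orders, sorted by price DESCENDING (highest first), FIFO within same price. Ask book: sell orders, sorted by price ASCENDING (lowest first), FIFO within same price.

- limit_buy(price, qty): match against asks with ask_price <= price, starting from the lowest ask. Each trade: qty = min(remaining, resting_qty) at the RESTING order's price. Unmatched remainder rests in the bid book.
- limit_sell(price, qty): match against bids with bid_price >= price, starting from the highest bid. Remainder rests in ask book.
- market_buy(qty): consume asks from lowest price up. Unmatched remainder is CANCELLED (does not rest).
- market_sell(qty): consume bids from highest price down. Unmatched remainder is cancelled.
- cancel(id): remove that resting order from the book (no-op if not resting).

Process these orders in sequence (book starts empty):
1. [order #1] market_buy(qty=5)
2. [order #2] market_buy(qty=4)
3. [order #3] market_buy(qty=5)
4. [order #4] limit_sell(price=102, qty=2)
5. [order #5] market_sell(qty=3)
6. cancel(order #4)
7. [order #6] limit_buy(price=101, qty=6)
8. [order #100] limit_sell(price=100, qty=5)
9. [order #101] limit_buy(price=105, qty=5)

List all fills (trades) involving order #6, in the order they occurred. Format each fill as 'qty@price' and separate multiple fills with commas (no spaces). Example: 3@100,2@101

Answer: 5@101

Derivation:
After op 1 [order #1] market_buy(qty=5): fills=none; bids=[-] asks=[-]
After op 2 [order #2] market_buy(qty=4): fills=none; bids=[-] asks=[-]
After op 3 [order #3] market_buy(qty=5): fills=none; bids=[-] asks=[-]
After op 4 [order #4] limit_sell(price=102, qty=2): fills=none; bids=[-] asks=[#4:2@102]
After op 5 [order #5] market_sell(qty=3): fills=none; bids=[-] asks=[#4:2@102]
After op 6 cancel(order #4): fills=none; bids=[-] asks=[-]
After op 7 [order #6] limit_buy(price=101, qty=6): fills=none; bids=[#6:6@101] asks=[-]
After op 8 [order #100] limit_sell(price=100, qty=5): fills=#6x#100:5@101; bids=[#6:1@101] asks=[-]
After op 9 [order #101] limit_buy(price=105, qty=5): fills=none; bids=[#101:5@105 #6:1@101] asks=[-]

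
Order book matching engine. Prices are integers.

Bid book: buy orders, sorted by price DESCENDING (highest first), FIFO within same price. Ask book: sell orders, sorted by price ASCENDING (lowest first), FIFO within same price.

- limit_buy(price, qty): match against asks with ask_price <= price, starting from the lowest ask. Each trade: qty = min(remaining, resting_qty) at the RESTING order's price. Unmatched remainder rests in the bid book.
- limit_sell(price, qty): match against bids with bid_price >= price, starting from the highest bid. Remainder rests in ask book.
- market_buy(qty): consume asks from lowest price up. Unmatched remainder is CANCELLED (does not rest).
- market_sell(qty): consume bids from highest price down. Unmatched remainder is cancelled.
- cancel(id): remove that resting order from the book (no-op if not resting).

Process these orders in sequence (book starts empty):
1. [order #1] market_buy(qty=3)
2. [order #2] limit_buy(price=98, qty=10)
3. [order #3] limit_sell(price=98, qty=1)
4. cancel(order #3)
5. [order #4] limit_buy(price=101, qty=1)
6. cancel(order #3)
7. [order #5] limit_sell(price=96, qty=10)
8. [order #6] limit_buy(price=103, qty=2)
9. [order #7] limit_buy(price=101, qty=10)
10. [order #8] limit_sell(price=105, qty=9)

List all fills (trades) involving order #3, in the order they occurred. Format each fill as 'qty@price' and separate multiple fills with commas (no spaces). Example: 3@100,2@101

After op 1 [order #1] market_buy(qty=3): fills=none; bids=[-] asks=[-]
After op 2 [order #2] limit_buy(price=98, qty=10): fills=none; bids=[#2:10@98] asks=[-]
After op 3 [order #3] limit_sell(price=98, qty=1): fills=#2x#3:1@98; bids=[#2:9@98] asks=[-]
After op 4 cancel(order #3): fills=none; bids=[#2:9@98] asks=[-]
After op 5 [order #4] limit_buy(price=101, qty=1): fills=none; bids=[#4:1@101 #2:9@98] asks=[-]
After op 6 cancel(order #3): fills=none; bids=[#4:1@101 #2:9@98] asks=[-]
After op 7 [order #5] limit_sell(price=96, qty=10): fills=#4x#5:1@101 #2x#5:9@98; bids=[-] asks=[-]
After op 8 [order #6] limit_buy(price=103, qty=2): fills=none; bids=[#6:2@103] asks=[-]
After op 9 [order #7] limit_buy(price=101, qty=10): fills=none; bids=[#6:2@103 #7:10@101] asks=[-]
After op 10 [order #8] limit_sell(price=105, qty=9): fills=none; bids=[#6:2@103 #7:10@101] asks=[#8:9@105]

Answer: 1@98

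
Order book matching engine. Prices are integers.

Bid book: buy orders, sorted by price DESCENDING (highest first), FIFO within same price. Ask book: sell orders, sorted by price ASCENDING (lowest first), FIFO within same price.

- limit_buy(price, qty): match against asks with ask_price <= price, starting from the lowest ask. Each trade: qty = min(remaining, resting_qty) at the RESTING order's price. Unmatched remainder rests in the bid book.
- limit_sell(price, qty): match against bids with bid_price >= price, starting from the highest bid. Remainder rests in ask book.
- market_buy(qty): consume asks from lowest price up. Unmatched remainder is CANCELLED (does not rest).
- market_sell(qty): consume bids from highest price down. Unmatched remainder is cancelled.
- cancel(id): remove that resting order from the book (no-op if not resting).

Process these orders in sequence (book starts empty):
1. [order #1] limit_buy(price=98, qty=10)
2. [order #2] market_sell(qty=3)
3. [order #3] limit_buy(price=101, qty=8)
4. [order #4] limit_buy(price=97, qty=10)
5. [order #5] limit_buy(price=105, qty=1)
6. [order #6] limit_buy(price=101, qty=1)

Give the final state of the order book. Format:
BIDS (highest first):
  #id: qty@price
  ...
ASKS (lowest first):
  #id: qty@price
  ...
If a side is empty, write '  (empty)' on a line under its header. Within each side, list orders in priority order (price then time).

Answer: BIDS (highest first):
  #5: 1@105
  #3: 8@101
  #6: 1@101
  #1: 7@98
  #4: 10@97
ASKS (lowest first):
  (empty)

Derivation:
After op 1 [order #1] limit_buy(price=98, qty=10): fills=none; bids=[#1:10@98] asks=[-]
After op 2 [order #2] market_sell(qty=3): fills=#1x#2:3@98; bids=[#1:7@98] asks=[-]
After op 3 [order #3] limit_buy(price=101, qty=8): fills=none; bids=[#3:8@101 #1:7@98] asks=[-]
After op 4 [order #4] limit_buy(price=97, qty=10): fills=none; bids=[#3:8@101 #1:7@98 #4:10@97] asks=[-]
After op 5 [order #5] limit_buy(price=105, qty=1): fills=none; bids=[#5:1@105 #3:8@101 #1:7@98 #4:10@97] asks=[-]
After op 6 [order #6] limit_buy(price=101, qty=1): fills=none; bids=[#5:1@105 #3:8@101 #6:1@101 #1:7@98 #4:10@97] asks=[-]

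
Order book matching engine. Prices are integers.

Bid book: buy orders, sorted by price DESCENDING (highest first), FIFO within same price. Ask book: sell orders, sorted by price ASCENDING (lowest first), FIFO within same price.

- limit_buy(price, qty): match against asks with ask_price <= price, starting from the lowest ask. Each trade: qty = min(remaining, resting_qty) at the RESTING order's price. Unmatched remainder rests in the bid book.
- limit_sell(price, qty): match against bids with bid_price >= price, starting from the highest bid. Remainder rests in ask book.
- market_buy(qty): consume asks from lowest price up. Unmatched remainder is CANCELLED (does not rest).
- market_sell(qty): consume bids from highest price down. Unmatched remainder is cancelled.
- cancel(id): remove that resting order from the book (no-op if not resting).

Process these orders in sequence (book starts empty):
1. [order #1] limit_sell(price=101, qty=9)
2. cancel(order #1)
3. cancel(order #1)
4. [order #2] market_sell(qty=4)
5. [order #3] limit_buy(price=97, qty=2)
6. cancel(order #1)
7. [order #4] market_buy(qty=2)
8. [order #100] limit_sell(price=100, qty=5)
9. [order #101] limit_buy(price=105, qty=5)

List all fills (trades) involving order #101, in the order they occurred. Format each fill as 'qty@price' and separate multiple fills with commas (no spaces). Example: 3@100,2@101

Answer: 5@100

Derivation:
After op 1 [order #1] limit_sell(price=101, qty=9): fills=none; bids=[-] asks=[#1:9@101]
After op 2 cancel(order #1): fills=none; bids=[-] asks=[-]
After op 3 cancel(order #1): fills=none; bids=[-] asks=[-]
After op 4 [order #2] market_sell(qty=4): fills=none; bids=[-] asks=[-]
After op 5 [order #3] limit_buy(price=97, qty=2): fills=none; bids=[#3:2@97] asks=[-]
After op 6 cancel(order #1): fills=none; bids=[#3:2@97] asks=[-]
After op 7 [order #4] market_buy(qty=2): fills=none; bids=[#3:2@97] asks=[-]
After op 8 [order #100] limit_sell(price=100, qty=5): fills=none; bids=[#3:2@97] asks=[#100:5@100]
After op 9 [order #101] limit_buy(price=105, qty=5): fills=#101x#100:5@100; bids=[#3:2@97] asks=[-]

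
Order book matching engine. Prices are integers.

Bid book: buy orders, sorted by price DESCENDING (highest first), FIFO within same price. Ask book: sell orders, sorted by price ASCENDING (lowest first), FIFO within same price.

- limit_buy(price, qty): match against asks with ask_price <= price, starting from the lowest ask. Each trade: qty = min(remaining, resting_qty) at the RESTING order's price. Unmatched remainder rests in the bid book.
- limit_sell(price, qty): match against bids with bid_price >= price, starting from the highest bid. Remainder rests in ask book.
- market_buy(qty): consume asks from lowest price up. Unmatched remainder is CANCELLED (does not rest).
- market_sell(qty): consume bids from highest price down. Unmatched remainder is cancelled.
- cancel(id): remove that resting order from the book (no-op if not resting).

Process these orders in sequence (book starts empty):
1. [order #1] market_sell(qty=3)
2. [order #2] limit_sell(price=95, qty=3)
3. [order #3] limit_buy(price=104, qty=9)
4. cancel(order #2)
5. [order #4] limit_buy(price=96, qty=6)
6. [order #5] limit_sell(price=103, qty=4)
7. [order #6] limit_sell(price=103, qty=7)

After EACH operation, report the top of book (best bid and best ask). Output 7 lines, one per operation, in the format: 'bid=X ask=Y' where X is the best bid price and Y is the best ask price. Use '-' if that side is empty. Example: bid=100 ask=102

After op 1 [order #1] market_sell(qty=3): fills=none; bids=[-] asks=[-]
After op 2 [order #2] limit_sell(price=95, qty=3): fills=none; bids=[-] asks=[#2:3@95]
After op 3 [order #3] limit_buy(price=104, qty=9): fills=#3x#2:3@95; bids=[#3:6@104] asks=[-]
After op 4 cancel(order #2): fills=none; bids=[#3:6@104] asks=[-]
After op 5 [order #4] limit_buy(price=96, qty=6): fills=none; bids=[#3:6@104 #4:6@96] asks=[-]
After op 6 [order #5] limit_sell(price=103, qty=4): fills=#3x#5:4@104; bids=[#3:2@104 #4:6@96] asks=[-]
After op 7 [order #6] limit_sell(price=103, qty=7): fills=#3x#6:2@104; bids=[#4:6@96] asks=[#6:5@103]

Answer: bid=- ask=-
bid=- ask=95
bid=104 ask=-
bid=104 ask=-
bid=104 ask=-
bid=104 ask=-
bid=96 ask=103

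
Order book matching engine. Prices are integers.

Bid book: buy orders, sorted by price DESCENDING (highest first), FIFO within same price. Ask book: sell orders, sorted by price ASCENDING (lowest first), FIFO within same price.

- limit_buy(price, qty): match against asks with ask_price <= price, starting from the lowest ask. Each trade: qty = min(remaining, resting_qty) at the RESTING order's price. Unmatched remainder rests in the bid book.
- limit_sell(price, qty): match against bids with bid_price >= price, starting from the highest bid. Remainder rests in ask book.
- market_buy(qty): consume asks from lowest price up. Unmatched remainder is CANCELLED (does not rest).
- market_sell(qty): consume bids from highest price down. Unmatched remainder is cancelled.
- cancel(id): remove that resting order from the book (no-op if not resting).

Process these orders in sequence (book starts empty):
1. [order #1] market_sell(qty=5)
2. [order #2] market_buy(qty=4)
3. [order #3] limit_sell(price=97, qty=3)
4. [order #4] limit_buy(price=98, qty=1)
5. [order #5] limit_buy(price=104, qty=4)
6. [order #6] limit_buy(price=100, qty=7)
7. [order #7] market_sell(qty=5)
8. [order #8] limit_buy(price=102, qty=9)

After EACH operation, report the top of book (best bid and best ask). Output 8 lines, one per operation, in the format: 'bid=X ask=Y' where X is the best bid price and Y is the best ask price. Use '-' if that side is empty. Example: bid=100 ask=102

Answer: bid=- ask=-
bid=- ask=-
bid=- ask=97
bid=- ask=97
bid=104 ask=-
bid=104 ask=-
bid=100 ask=-
bid=102 ask=-

Derivation:
After op 1 [order #1] market_sell(qty=5): fills=none; bids=[-] asks=[-]
After op 2 [order #2] market_buy(qty=4): fills=none; bids=[-] asks=[-]
After op 3 [order #3] limit_sell(price=97, qty=3): fills=none; bids=[-] asks=[#3:3@97]
After op 4 [order #4] limit_buy(price=98, qty=1): fills=#4x#3:1@97; bids=[-] asks=[#3:2@97]
After op 5 [order #5] limit_buy(price=104, qty=4): fills=#5x#3:2@97; bids=[#5:2@104] asks=[-]
After op 6 [order #6] limit_buy(price=100, qty=7): fills=none; bids=[#5:2@104 #6:7@100] asks=[-]
After op 7 [order #7] market_sell(qty=5): fills=#5x#7:2@104 #6x#7:3@100; bids=[#6:4@100] asks=[-]
After op 8 [order #8] limit_buy(price=102, qty=9): fills=none; bids=[#8:9@102 #6:4@100] asks=[-]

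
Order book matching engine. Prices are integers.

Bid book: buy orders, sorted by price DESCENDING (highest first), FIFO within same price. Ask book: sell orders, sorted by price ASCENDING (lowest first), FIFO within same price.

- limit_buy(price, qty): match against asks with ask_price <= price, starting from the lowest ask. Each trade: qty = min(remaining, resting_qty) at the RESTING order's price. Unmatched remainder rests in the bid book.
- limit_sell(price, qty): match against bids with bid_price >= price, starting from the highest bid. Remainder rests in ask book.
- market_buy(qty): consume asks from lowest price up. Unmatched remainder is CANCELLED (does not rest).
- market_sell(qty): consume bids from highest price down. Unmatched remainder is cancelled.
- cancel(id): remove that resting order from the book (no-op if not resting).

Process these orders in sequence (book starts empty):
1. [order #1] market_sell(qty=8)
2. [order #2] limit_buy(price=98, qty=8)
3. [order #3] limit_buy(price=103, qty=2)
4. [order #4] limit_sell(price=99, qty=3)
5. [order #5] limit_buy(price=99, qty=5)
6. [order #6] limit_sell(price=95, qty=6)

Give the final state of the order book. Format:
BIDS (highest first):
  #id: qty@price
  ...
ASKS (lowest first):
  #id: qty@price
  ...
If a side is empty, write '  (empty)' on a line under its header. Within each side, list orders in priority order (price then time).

Answer: BIDS (highest first):
  #2: 6@98
ASKS (lowest first):
  (empty)

Derivation:
After op 1 [order #1] market_sell(qty=8): fills=none; bids=[-] asks=[-]
After op 2 [order #2] limit_buy(price=98, qty=8): fills=none; bids=[#2:8@98] asks=[-]
After op 3 [order #3] limit_buy(price=103, qty=2): fills=none; bids=[#3:2@103 #2:8@98] asks=[-]
After op 4 [order #4] limit_sell(price=99, qty=3): fills=#3x#4:2@103; bids=[#2:8@98] asks=[#4:1@99]
After op 5 [order #5] limit_buy(price=99, qty=5): fills=#5x#4:1@99; bids=[#5:4@99 #2:8@98] asks=[-]
After op 6 [order #6] limit_sell(price=95, qty=6): fills=#5x#6:4@99 #2x#6:2@98; bids=[#2:6@98] asks=[-]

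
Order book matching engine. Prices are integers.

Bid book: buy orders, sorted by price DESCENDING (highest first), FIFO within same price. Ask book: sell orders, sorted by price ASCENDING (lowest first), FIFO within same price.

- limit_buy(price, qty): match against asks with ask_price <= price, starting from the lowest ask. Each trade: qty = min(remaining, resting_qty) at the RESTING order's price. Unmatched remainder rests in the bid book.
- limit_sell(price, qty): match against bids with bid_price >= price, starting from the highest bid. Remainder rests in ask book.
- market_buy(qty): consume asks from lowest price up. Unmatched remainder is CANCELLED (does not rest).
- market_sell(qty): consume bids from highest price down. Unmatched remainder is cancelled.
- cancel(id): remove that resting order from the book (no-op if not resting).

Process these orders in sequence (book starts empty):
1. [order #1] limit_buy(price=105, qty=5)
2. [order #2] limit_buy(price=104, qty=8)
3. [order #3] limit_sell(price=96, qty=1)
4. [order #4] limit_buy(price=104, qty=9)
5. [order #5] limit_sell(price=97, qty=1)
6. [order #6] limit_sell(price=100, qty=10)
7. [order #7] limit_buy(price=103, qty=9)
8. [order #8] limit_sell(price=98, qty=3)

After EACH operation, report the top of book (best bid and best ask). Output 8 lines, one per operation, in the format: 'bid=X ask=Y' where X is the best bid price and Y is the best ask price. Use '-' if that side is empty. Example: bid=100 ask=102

Answer: bid=105 ask=-
bid=105 ask=-
bid=105 ask=-
bid=105 ask=-
bid=105 ask=-
bid=104 ask=-
bid=104 ask=-
bid=104 ask=-

Derivation:
After op 1 [order #1] limit_buy(price=105, qty=5): fills=none; bids=[#1:5@105] asks=[-]
After op 2 [order #2] limit_buy(price=104, qty=8): fills=none; bids=[#1:5@105 #2:8@104] asks=[-]
After op 3 [order #3] limit_sell(price=96, qty=1): fills=#1x#3:1@105; bids=[#1:4@105 #2:8@104] asks=[-]
After op 4 [order #4] limit_buy(price=104, qty=9): fills=none; bids=[#1:4@105 #2:8@104 #4:9@104] asks=[-]
After op 5 [order #5] limit_sell(price=97, qty=1): fills=#1x#5:1@105; bids=[#1:3@105 #2:8@104 #4:9@104] asks=[-]
After op 6 [order #6] limit_sell(price=100, qty=10): fills=#1x#6:3@105 #2x#6:7@104; bids=[#2:1@104 #4:9@104] asks=[-]
After op 7 [order #7] limit_buy(price=103, qty=9): fills=none; bids=[#2:1@104 #4:9@104 #7:9@103] asks=[-]
After op 8 [order #8] limit_sell(price=98, qty=3): fills=#2x#8:1@104 #4x#8:2@104; bids=[#4:7@104 #7:9@103] asks=[-]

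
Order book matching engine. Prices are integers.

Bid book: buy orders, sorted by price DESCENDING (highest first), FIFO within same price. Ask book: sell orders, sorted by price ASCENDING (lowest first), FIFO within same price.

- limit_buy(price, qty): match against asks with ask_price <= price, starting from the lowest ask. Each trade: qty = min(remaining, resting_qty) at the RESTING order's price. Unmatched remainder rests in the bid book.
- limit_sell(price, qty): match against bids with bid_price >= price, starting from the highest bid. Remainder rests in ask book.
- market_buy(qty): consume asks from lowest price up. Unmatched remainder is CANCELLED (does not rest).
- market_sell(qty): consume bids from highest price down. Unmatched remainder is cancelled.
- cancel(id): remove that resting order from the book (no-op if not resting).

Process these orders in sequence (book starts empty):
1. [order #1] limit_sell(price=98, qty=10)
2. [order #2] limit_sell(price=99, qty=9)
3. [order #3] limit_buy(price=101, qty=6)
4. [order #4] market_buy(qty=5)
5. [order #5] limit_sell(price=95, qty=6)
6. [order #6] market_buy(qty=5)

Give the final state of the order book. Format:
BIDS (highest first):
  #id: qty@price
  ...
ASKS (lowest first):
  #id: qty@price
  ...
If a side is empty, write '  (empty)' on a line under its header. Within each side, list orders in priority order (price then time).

Answer: BIDS (highest first):
  (empty)
ASKS (lowest first):
  #5: 1@95
  #2: 8@99

Derivation:
After op 1 [order #1] limit_sell(price=98, qty=10): fills=none; bids=[-] asks=[#1:10@98]
After op 2 [order #2] limit_sell(price=99, qty=9): fills=none; bids=[-] asks=[#1:10@98 #2:9@99]
After op 3 [order #3] limit_buy(price=101, qty=6): fills=#3x#1:6@98; bids=[-] asks=[#1:4@98 #2:9@99]
After op 4 [order #4] market_buy(qty=5): fills=#4x#1:4@98 #4x#2:1@99; bids=[-] asks=[#2:8@99]
After op 5 [order #5] limit_sell(price=95, qty=6): fills=none; bids=[-] asks=[#5:6@95 #2:8@99]
After op 6 [order #6] market_buy(qty=5): fills=#6x#5:5@95; bids=[-] asks=[#5:1@95 #2:8@99]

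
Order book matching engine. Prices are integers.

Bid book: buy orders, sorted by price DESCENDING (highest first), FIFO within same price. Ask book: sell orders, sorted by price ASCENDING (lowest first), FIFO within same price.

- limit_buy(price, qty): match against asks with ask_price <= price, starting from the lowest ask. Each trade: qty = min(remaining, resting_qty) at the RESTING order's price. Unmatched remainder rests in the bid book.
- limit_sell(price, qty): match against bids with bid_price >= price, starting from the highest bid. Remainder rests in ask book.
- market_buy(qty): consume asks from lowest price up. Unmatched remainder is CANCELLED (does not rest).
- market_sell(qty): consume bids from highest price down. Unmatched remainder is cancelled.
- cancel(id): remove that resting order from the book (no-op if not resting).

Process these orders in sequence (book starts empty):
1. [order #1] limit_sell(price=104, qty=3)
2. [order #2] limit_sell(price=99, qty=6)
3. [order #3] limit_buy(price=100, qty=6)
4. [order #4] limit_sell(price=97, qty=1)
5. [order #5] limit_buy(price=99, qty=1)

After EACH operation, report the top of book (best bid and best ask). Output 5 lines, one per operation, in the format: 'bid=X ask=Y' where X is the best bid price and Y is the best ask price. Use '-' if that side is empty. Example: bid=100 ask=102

After op 1 [order #1] limit_sell(price=104, qty=3): fills=none; bids=[-] asks=[#1:3@104]
After op 2 [order #2] limit_sell(price=99, qty=6): fills=none; bids=[-] asks=[#2:6@99 #1:3@104]
After op 3 [order #3] limit_buy(price=100, qty=6): fills=#3x#2:6@99; bids=[-] asks=[#1:3@104]
After op 4 [order #4] limit_sell(price=97, qty=1): fills=none; bids=[-] asks=[#4:1@97 #1:3@104]
After op 5 [order #5] limit_buy(price=99, qty=1): fills=#5x#4:1@97; bids=[-] asks=[#1:3@104]

Answer: bid=- ask=104
bid=- ask=99
bid=- ask=104
bid=- ask=97
bid=- ask=104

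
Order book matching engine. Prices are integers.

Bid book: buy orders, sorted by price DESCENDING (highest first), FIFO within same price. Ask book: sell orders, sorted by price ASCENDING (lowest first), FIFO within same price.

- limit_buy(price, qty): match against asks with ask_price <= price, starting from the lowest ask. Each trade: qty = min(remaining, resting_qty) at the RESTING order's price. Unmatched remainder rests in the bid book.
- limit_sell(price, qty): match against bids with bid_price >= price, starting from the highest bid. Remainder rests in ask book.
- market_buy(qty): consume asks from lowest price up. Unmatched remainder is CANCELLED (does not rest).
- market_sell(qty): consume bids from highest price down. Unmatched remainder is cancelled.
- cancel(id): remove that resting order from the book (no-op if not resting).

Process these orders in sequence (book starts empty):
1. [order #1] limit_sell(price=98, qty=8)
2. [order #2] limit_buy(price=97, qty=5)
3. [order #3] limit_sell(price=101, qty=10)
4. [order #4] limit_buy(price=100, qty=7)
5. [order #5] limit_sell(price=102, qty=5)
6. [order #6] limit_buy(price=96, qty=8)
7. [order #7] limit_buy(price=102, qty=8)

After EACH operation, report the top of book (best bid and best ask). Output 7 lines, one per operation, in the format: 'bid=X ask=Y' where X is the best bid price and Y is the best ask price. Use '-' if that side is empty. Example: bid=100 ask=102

After op 1 [order #1] limit_sell(price=98, qty=8): fills=none; bids=[-] asks=[#1:8@98]
After op 2 [order #2] limit_buy(price=97, qty=5): fills=none; bids=[#2:5@97] asks=[#1:8@98]
After op 3 [order #3] limit_sell(price=101, qty=10): fills=none; bids=[#2:5@97] asks=[#1:8@98 #3:10@101]
After op 4 [order #4] limit_buy(price=100, qty=7): fills=#4x#1:7@98; bids=[#2:5@97] asks=[#1:1@98 #3:10@101]
After op 5 [order #5] limit_sell(price=102, qty=5): fills=none; bids=[#2:5@97] asks=[#1:1@98 #3:10@101 #5:5@102]
After op 6 [order #6] limit_buy(price=96, qty=8): fills=none; bids=[#2:5@97 #6:8@96] asks=[#1:1@98 #3:10@101 #5:5@102]
After op 7 [order #7] limit_buy(price=102, qty=8): fills=#7x#1:1@98 #7x#3:7@101; bids=[#2:5@97 #6:8@96] asks=[#3:3@101 #5:5@102]

Answer: bid=- ask=98
bid=97 ask=98
bid=97 ask=98
bid=97 ask=98
bid=97 ask=98
bid=97 ask=98
bid=97 ask=101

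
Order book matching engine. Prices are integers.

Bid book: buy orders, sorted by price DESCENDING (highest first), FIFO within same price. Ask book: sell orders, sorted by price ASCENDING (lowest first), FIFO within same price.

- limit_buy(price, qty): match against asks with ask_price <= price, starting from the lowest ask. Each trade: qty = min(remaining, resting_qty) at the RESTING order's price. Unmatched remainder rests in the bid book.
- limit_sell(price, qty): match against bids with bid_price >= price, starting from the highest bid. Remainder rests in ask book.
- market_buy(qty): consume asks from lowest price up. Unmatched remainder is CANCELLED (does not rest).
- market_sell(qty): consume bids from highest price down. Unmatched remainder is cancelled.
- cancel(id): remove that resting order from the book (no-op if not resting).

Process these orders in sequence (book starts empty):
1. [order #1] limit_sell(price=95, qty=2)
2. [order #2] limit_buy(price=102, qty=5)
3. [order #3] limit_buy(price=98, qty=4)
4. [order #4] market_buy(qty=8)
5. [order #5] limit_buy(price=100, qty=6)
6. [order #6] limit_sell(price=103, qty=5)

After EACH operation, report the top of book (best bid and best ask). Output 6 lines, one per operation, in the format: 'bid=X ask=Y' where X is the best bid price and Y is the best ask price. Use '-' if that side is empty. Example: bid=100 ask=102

After op 1 [order #1] limit_sell(price=95, qty=2): fills=none; bids=[-] asks=[#1:2@95]
After op 2 [order #2] limit_buy(price=102, qty=5): fills=#2x#1:2@95; bids=[#2:3@102] asks=[-]
After op 3 [order #3] limit_buy(price=98, qty=4): fills=none; bids=[#2:3@102 #3:4@98] asks=[-]
After op 4 [order #4] market_buy(qty=8): fills=none; bids=[#2:3@102 #3:4@98] asks=[-]
After op 5 [order #5] limit_buy(price=100, qty=6): fills=none; bids=[#2:3@102 #5:6@100 #3:4@98] asks=[-]
After op 6 [order #6] limit_sell(price=103, qty=5): fills=none; bids=[#2:3@102 #5:6@100 #3:4@98] asks=[#6:5@103]

Answer: bid=- ask=95
bid=102 ask=-
bid=102 ask=-
bid=102 ask=-
bid=102 ask=-
bid=102 ask=103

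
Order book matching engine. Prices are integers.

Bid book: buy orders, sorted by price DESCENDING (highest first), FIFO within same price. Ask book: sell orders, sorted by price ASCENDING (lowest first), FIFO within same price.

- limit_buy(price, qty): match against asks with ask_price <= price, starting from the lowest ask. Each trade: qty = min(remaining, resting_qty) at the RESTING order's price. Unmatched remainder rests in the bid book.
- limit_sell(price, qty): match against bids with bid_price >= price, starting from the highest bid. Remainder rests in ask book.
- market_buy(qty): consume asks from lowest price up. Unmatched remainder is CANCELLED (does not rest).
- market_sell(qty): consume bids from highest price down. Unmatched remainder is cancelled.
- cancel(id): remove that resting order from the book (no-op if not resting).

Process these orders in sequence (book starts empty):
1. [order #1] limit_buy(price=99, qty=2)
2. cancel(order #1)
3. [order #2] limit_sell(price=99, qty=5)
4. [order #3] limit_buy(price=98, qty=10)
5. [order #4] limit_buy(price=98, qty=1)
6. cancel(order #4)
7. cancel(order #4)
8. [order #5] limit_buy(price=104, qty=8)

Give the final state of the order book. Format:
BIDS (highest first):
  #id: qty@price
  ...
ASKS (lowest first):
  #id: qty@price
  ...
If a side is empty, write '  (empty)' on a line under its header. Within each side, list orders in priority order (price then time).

After op 1 [order #1] limit_buy(price=99, qty=2): fills=none; bids=[#1:2@99] asks=[-]
After op 2 cancel(order #1): fills=none; bids=[-] asks=[-]
After op 3 [order #2] limit_sell(price=99, qty=5): fills=none; bids=[-] asks=[#2:5@99]
After op 4 [order #3] limit_buy(price=98, qty=10): fills=none; bids=[#3:10@98] asks=[#2:5@99]
After op 5 [order #4] limit_buy(price=98, qty=1): fills=none; bids=[#3:10@98 #4:1@98] asks=[#2:5@99]
After op 6 cancel(order #4): fills=none; bids=[#3:10@98] asks=[#2:5@99]
After op 7 cancel(order #4): fills=none; bids=[#3:10@98] asks=[#2:5@99]
After op 8 [order #5] limit_buy(price=104, qty=8): fills=#5x#2:5@99; bids=[#5:3@104 #3:10@98] asks=[-]

Answer: BIDS (highest first):
  #5: 3@104
  #3: 10@98
ASKS (lowest first):
  (empty)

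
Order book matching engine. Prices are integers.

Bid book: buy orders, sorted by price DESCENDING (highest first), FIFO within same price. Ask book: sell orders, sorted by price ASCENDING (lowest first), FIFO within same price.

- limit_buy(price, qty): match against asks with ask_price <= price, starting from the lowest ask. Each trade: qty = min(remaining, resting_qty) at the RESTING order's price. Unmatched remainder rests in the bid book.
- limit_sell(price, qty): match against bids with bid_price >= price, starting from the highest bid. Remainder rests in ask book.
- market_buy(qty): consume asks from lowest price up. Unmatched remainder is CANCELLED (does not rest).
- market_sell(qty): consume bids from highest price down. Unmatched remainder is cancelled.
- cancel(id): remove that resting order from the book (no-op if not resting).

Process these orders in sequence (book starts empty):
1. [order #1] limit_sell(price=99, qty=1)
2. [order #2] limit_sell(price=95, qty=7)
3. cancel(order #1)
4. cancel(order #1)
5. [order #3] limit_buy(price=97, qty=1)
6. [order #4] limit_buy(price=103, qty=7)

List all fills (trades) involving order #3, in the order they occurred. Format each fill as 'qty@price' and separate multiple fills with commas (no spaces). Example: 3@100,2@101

Answer: 1@95

Derivation:
After op 1 [order #1] limit_sell(price=99, qty=1): fills=none; bids=[-] asks=[#1:1@99]
After op 2 [order #2] limit_sell(price=95, qty=7): fills=none; bids=[-] asks=[#2:7@95 #1:1@99]
After op 3 cancel(order #1): fills=none; bids=[-] asks=[#2:7@95]
After op 4 cancel(order #1): fills=none; bids=[-] asks=[#2:7@95]
After op 5 [order #3] limit_buy(price=97, qty=1): fills=#3x#2:1@95; bids=[-] asks=[#2:6@95]
After op 6 [order #4] limit_buy(price=103, qty=7): fills=#4x#2:6@95; bids=[#4:1@103] asks=[-]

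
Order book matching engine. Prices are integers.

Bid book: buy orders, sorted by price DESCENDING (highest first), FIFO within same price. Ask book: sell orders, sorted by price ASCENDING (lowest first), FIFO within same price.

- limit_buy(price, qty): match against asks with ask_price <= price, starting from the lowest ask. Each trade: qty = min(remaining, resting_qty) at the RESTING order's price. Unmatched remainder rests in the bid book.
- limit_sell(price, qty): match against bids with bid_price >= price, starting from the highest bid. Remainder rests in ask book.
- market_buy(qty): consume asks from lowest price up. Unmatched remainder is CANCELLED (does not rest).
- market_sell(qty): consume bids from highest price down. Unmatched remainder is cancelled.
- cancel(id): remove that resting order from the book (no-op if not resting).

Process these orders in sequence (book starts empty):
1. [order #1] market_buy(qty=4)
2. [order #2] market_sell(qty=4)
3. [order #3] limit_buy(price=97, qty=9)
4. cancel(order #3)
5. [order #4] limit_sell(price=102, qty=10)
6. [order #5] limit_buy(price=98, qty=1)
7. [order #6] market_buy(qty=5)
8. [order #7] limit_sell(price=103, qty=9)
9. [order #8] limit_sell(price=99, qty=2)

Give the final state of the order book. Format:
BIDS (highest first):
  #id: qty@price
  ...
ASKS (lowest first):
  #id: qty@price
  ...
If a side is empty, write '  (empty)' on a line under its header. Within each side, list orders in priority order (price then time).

Answer: BIDS (highest first):
  #5: 1@98
ASKS (lowest first):
  #8: 2@99
  #4: 5@102
  #7: 9@103

Derivation:
After op 1 [order #1] market_buy(qty=4): fills=none; bids=[-] asks=[-]
After op 2 [order #2] market_sell(qty=4): fills=none; bids=[-] asks=[-]
After op 3 [order #3] limit_buy(price=97, qty=9): fills=none; bids=[#3:9@97] asks=[-]
After op 4 cancel(order #3): fills=none; bids=[-] asks=[-]
After op 5 [order #4] limit_sell(price=102, qty=10): fills=none; bids=[-] asks=[#4:10@102]
After op 6 [order #5] limit_buy(price=98, qty=1): fills=none; bids=[#5:1@98] asks=[#4:10@102]
After op 7 [order #6] market_buy(qty=5): fills=#6x#4:5@102; bids=[#5:1@98] asks=[#4:5@102]
After op 8 [order #7] limit_sell(price=103, qty=9): fills=none; bids=[#5:1@98] asks=[#4:5@102 #7:9@103]
After op 9 [order #8] limit_sell(price=99, qty=2): fills=none; bids=[#5:1@98] asks=[#8:2@99 #4:5@102 #7:9@103]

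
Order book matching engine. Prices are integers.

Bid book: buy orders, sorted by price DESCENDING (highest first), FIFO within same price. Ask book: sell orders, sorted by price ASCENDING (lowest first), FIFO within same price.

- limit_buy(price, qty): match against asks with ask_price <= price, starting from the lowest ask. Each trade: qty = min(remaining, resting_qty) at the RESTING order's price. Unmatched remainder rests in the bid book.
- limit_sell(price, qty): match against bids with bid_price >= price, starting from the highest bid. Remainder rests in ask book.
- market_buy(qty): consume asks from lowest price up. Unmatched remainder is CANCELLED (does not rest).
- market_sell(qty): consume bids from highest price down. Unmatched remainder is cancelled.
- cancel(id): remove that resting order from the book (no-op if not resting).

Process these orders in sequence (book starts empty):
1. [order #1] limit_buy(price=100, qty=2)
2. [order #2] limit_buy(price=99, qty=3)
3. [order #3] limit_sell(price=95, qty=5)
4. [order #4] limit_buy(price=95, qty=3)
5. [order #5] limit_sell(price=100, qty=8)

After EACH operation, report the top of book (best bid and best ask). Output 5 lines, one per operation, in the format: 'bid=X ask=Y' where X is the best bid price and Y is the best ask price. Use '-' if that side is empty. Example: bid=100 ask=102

Answer: bid=100 ask=-
bid=100 ask=-
bid=- ask=-
bid=95 ask=-
bid=95 ask=100

Derivation:
After op 1 [order #1] limit_buy(price=100, qty=2): fills=none; bids=[#1:2@100] asks=[-]
After op 2 [order #2] limit_buy(price=99, qty=3): fills=none; bids=[#1:2@100 #2:3@99] asks=[-]
After op 3 [order #3] limit_sell(price=95, qty=5): fills=#1x#3:2@100 #2x#3:3@99; bids=[-] asks=[-]
After op 4 [order #4] limit_buy(price=95, qty=3): fills=none; bids=[#4:3@95] asks=[-]
After op 5 [order #5] limit_sell(price=100, qty=8): fills=none; bids=[#4:3@95] asks=[#5:8@100]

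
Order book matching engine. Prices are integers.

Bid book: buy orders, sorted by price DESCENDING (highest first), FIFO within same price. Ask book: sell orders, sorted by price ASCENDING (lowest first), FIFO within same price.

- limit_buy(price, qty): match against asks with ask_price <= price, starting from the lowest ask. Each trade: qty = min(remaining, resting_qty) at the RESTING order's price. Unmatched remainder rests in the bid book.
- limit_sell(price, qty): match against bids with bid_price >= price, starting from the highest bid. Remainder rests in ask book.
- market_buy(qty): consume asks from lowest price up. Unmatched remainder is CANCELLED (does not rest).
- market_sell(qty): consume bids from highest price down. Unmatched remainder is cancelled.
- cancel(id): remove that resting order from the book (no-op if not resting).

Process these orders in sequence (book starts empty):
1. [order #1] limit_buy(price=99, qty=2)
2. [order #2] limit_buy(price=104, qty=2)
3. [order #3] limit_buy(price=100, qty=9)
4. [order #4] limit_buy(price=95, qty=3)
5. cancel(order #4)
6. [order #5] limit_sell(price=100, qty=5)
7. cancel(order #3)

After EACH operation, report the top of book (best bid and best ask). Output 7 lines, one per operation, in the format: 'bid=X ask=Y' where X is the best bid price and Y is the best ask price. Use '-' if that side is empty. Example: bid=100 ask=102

After op 1 [order #1] limit_buy(price=99, qty=2): fills=none; bids=[#1:2@99] asks=[-]
After op 2 [order #2] limit_buy(price=104, qty=2): fills=none; bids=[#2:2@104 #1:2@99] asks=[-]
After op 3 [order #3] limit_buy(price=100, qty=9): fills=none; bids=[#2:2@104 #3:9@100 #1:2@99] asks=[-]
After op 4 [order #4] limit_buy(price=95, qty=3): fills=none; bids=[#2:2@104 #3:9@100 #1:2@99 #4:3@95] asks=[-]
After op 5 cancel(order #4): fills=none; bids=[#2:2@104 #3:9@100 #1:2@99] asks=[-]
After op 6 [order #5] limit_sell(price=100, qty=5): fills=#2x#5:2@104 #3x#5:3@100; bids=[#3:6@100 #1:2@99] asks=[-]
After op 7 cancel(order #3): fills=none; bids=[#1:2@99] asks=[-]

Answer: bid=99 ask=-
bid=104 ask=-
bid=104 ask=-
bid=104 ask=-
bid=104 ask=-
bid=100 ask=-
bid=99 ask=-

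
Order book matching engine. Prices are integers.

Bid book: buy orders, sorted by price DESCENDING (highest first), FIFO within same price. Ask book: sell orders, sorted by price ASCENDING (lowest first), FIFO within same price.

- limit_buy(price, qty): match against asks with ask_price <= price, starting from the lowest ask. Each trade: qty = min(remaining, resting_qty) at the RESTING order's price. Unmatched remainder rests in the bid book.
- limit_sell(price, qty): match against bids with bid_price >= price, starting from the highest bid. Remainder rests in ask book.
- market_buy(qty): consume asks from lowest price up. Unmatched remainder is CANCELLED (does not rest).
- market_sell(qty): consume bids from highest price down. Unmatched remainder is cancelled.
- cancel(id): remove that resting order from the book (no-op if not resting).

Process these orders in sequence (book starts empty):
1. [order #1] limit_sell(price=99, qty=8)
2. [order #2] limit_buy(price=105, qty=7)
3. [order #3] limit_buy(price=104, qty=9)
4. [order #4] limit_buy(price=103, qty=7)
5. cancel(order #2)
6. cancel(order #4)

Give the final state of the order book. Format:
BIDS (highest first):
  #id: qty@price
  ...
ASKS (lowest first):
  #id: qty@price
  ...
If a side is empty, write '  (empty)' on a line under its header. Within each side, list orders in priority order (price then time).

After op 1 [order #1] limit_sell(price=99, qty=8): fills=none; bids=[-] asks=[#1:8@99]
After op 2 [order #2] limit_buy(price=105, qty=7): fills=#2x#1:7@99; bids=[-] asks=[#1:1@99]
After op 3 [order #3] limit_buy(price=104, qty=9): fills=#3x#1:1@99; bids=[#3:8@104] asks=[-]
After op 4 [order #4] limit_buy(price=103, qty=7): fills=none; bids=[#3:8@104 #4:7@103] asks=[-]
After op 5 cancel(order #2): fills=none; bids=[#3:8@104 #4:7@103] asks=[-]
After op 6 cancel(order #4): fills=none; bids=[#3:8@104] asks=[-]

Answer: BIDS (highest first):
  #3: 8@104
ASKS (lowest first):
  (empty)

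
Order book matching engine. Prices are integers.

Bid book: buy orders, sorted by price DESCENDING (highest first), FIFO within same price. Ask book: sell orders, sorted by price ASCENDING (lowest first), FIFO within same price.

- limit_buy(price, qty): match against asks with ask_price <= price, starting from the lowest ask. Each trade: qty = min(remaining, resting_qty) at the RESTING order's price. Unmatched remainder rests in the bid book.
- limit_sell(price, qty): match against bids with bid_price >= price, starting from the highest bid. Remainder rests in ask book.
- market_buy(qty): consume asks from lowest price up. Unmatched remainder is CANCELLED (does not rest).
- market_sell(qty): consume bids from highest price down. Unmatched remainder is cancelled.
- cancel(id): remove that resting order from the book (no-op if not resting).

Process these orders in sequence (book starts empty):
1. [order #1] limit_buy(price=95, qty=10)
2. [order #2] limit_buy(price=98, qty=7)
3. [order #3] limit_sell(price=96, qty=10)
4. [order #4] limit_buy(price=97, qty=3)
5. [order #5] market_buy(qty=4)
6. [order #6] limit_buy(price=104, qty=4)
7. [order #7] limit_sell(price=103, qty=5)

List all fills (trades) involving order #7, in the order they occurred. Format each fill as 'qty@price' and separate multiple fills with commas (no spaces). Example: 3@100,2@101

After op 1 [order #1] limit_buy(price=95, qty=10): fills=none; bids=[#1:10@95] asks=[-]
After op 2 [order #2] limit_buy(price=98, qty=7): fills=none; bids=[#2:7@98 #1:10@95] asks=[-]
After op 3 [order #3] limit_sell(price=96, qty=10): fills=#2x#3:7@98; bids=[#1:10@95] asks=[#3:3@96]
After op 4 [order #4] limit_buy(price=97, qty=3): fills=#4x#3:3@96; bids=[#1:10@95] asks=[-]
After op 5 [order #5] market_buy(qty=4): fills=none; bids=[#1:10@95] asks=[-]
After op 6 [order #6] limit_buy(price=104, qty=4): fills=none; bids=[#6:4@104 #1:10@95] asks=[-]
After op 7 [order #7] limit_sell(price=103, qty=5): fills=#6x#7:4@104; bids=[#1:10@95] asks=[#7:1@103]

Answer: 4@104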